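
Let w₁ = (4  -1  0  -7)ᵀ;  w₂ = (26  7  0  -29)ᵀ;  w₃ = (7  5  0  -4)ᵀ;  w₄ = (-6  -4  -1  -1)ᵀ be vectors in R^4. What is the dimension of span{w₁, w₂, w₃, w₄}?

dim = 3

Apply Gaussian elimination to the matrix whose rows are w₁, w₂, w₃, w₄.
There are 3 pivot columns, so rank = 3.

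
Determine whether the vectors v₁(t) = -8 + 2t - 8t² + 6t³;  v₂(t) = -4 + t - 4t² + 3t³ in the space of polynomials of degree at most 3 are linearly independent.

Take coordinates with respect to the standard basis {1, t, …, t³}.
One vector is a scalar multiple of another, so the set is dependent.

linearly dependent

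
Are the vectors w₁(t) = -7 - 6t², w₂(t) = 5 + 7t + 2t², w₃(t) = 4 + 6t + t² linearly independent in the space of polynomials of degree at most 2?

Write each element as a coordinate vector in ℝ³ using {1, t, t²}.
The matrix [w₁|w₂|w₃] has determinant 23.
A nonzero determinant means the columns are linearly independent.

linearly independent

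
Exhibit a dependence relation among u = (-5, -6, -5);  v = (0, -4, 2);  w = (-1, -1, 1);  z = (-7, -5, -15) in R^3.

Write the vectors as columns of a matrix and find a nonzero vector in its null space.
One solution (up to scaling) is (2, -1, -3, -1).

2u - v - 3w - z = 0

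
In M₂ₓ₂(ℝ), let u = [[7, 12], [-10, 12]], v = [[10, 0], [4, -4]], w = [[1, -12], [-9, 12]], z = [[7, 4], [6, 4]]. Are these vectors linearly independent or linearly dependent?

Take coordinates with respect to the standard basis {E₁₁, E₁₂, E₂₁, E₂₂}.
Form the 4×4 matrix with these as columns; its determinant is 29344.
A nonzero determinant means the columns are linearly independent.

linearly independent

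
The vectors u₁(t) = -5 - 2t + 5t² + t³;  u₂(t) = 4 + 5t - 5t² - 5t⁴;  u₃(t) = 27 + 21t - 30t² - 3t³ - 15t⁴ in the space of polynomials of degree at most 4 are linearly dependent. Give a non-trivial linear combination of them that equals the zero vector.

3u₁ - 3u₂ + u₃ = 0

Take coordinates with respect to {1, t, …, t⁴}.
Set up α₁u₁ + … + α₃u₃ = 0 and solve the homogeneous system.
A generator of the null space is (3, -3, 1).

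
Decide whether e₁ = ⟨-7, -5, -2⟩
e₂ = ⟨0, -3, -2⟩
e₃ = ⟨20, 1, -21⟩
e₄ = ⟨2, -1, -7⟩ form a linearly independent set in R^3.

There are 4 vectors in a 3-dimensional space, so they cannot be linearly independent.

linearly dependent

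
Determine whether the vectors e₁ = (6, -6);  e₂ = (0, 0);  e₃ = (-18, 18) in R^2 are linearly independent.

There are 3 vectors in a 2-dimensional space, so they cannot be linearly independent.

linearly dependent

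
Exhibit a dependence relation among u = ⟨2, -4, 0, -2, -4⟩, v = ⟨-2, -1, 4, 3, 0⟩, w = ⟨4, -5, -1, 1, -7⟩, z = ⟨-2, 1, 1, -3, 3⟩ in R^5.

u - w - z = 0

Set up α₁u + … + α₄z = 0 and solve the homogeneous system.
A generator of the null space is (1, 0, -1, -1).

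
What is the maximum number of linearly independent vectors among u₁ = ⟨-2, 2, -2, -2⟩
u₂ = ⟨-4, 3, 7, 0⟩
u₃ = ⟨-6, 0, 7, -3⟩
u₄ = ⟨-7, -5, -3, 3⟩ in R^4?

Row-reduce the 4×4 matrix with these as rows.
Reduction leaves 4 leading entries, giving rank 4.

4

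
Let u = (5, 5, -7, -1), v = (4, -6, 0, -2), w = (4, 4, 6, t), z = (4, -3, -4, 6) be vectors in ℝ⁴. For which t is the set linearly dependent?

t = -39

The vectors are dependent exactly when the determinant of the matrix with rows u, v, w, z vanishes.
Cofactor expansion gives det = -116*t - 4524.
Setting this to zero gives t = -39.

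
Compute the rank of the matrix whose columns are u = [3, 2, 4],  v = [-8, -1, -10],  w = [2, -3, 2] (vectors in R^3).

rank 2

Put the 3×3 matrix [u|v|w] into echelon form.
Reduction leaves 2 leading entries, giving rank 2.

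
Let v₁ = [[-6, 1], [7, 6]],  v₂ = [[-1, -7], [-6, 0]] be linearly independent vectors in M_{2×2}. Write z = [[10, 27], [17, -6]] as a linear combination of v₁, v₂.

z = -v₁ - 4v₂

Identify each element with its coordinate vector in ℝ⁴ via {E₁₁, E₁₂, E₂₁, E₂₂}.
Set up the augmented matrix [v₁ | v₂ | z] and row-reduce.
Row-reducing the augmented matrix gives the unique coefficients (c₁, c₂) = (-1, -4).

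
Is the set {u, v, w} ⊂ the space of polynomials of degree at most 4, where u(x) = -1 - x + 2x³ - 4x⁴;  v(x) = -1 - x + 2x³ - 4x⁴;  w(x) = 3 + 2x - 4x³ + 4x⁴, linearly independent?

Take coordinates with respect to the standard basis {1, x, …, x⁴}.
Two of the vectors are equal, giving an immediate dependence.

linearly dependent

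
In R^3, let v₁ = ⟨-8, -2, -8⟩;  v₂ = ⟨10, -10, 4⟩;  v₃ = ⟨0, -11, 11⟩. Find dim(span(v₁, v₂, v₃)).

Form the matrix with v₁, v₂, v₃ as columns and reduce.
The echelon form has 3 nonzero rows, so the rank is 3.

dim = 3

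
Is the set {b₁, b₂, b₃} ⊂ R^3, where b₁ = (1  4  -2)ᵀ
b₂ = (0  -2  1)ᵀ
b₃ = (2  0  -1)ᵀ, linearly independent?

linearly independent

Row-reduce the matrix whose columns are b₁, b₂, b₃.
The reduction yields 3 nonzero rows, so the rank is 3.
Since rank = 3 (the number of vectors), the set is linearly independent.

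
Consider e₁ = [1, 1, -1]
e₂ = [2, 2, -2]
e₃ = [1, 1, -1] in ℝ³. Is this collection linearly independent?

The matrix [e₁|e₂|e₃] has determinant 0.
A zero determinant means the columns are linearly dependent.
Indeed 2e₁ - e₂ = 0.

linearly dependent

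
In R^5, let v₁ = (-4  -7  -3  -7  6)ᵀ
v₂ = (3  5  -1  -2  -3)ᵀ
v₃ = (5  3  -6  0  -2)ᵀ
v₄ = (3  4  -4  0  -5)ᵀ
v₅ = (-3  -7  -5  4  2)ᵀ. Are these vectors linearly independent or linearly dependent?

Row-reduce the matrix whose columns are v₁, v₂, v₃, v₄, v₅.
The reduction yields 5 nonzero rows, so the rank is 5.
Since rank = 5 (the number of vectors), the set is linearly independent.

linearly independent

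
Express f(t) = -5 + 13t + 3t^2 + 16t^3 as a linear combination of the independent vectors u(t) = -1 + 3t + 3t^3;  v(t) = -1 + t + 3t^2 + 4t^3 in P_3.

f = 4u + v

Work in coordinates with respect to the standard basis {1, t, …, t^3}.
Set up the augmented matrix [u | v | f] and row-reduce.
Back-substitution yields (a₁, a₂) = (4, 1).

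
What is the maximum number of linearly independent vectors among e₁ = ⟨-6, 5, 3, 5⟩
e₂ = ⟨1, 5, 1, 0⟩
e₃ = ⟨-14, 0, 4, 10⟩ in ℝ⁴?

2

Apply Gaussian elimination to the matrix whose rows are e₁, e₂, e₃.
Exactly 2 pivots survive; hence the rank is 2.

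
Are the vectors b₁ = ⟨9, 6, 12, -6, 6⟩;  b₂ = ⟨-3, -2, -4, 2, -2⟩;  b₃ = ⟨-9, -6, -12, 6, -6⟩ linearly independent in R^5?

Place the vectors as rows of a 3×5 matrix and reduce to echelon form.
The reduction yields 1 nonzero row, so the rank is 1.
Since rank 1 < 3, the set is linearly dependent.

linearly dependent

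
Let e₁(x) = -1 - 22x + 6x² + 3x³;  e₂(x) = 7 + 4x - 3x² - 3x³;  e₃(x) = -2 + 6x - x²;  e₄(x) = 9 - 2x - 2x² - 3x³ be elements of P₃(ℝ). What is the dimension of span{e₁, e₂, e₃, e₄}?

dim = 2

Use coordinates relative to {1, x, …, x³}.
Put the 4×4 matrix [e₁|e₂|e₃|e₄] into echelon form.
Exactly 2 pivots survive; hence the rank is 2.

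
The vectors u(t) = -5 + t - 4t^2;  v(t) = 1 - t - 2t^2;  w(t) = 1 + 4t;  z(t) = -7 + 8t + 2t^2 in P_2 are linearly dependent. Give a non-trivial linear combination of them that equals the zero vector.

Take coordinates with respect to {1, t, t^2}.
Set up α₁u + … + α₄z = 0 and solve the homogeneous system.
The free variable yields coefficients (1, -3, 1, -1) (any nonzero multiple also works).

u - 3v + w - z = 0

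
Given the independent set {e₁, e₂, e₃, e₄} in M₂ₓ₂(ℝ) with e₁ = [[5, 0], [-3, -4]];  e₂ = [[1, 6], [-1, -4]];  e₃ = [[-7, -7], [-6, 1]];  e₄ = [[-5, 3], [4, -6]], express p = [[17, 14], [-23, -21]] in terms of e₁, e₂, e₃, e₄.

Identify each element with its coordinate vector in ℝ⁴ via {E₁₁, E₁₂, E₂₁, E₂₂}.
Since e₁, e₂, e₃, e₄ are independent, the coefficients expressing p are uniquely determined by a linear system.
Back-substitution yields (a₁, …, a₄) = (3, 4, 1, -1).

p = 3e₁ + 4e₂ + e₃ - e₄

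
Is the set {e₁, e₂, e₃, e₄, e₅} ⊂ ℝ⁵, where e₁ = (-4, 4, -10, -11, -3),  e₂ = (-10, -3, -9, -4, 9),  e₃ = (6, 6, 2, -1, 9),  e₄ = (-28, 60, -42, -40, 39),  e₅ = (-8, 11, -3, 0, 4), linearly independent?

linearly dependent

Place the vectors as rows of a 5×5 matrix and reduce to echelon form.
The reduction yields 4 nonzero rows, so the rank is 4.
Since rank 4 < 5, the set is linearly dependent.
Indeed 3e₁ + e₂ + 3e₃ - e₄ + 3e₅ = 0.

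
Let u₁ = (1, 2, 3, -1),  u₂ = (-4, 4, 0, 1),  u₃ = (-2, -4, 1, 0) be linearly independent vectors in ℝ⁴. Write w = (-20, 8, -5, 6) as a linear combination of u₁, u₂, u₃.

w = -2u₁ + 4u₂ + u₃

Set up the augmented matrix [u₁ | u₂ | u₃ | w] and row-reduce.
Back-substitution yields (c₁, c₂, c₃) = (-2, 4, 1).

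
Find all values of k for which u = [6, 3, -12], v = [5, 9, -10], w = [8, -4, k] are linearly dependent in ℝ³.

Dependence holds iff the 3×3 matrix [u v w] is singular.
Expanding, det = 39*k + 624.
Setting this to zero gives k = -16.

k = -16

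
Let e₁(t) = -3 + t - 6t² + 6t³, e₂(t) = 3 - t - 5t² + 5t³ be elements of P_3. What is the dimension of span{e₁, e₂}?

Represent each element by its coordinate vector in ℝ⁴.
Apply Gaussian elimination to the matrix whose rows are e₁, e₂.
The echelon form has 2 nonzero rows, so the rank is 2.

2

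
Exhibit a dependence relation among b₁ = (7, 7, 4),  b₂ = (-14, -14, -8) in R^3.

Row-reduce the matrix with b₁, b₂ as columns; the null space gives the coefficients.
A generator of the null space is (2, 1).

2b₁ + b₂ = 0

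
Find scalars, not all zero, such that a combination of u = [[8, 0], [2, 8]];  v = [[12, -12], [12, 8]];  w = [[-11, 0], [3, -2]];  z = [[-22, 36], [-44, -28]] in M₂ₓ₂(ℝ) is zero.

u + 3v + 2w + z = 0

Pass to coordinate vectors relative to the basis {E₁₁, E₁₂, E₂₁, E₂₂}.
Set up α₁u + … + α₄z = 0 and solve the homogeneous system.
One solution (up to scaling) is (1, 3, 2, 1).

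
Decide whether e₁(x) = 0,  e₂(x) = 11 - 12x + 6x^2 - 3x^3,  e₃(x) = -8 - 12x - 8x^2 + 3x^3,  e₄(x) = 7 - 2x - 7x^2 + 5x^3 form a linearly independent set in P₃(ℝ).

linearly dependent

Write each element as a coordinate vector in ℝ⁴ using {1, x, …, x^3}.
One of the vectors is the zero vector, so the set is linearly dependent.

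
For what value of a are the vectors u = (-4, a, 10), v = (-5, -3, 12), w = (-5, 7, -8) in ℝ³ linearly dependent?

Dependence holds iff the 3×3 matrix [u v w] is singular.
Cofactor expansion gives det = -100*a - 260.
Solving -100*a - 260 = 0 yields a = -13/5.

a = -13/5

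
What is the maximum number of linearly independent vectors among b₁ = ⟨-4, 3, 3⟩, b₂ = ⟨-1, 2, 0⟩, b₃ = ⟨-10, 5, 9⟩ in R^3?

2

Put the 3×3 matrix [b₁|b₂|b₃] into echelon form.
The echelon form has 2 nonzero rows, so the rank is 2.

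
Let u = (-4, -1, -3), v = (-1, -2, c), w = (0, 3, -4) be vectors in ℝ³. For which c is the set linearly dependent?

The vectors are dependent exactly when the determinant of the matrix with rows u, v, w vanishes.
Expanding, det = 12*c - 19.
This vanishes exactly when c = 19/12.

c = 19/12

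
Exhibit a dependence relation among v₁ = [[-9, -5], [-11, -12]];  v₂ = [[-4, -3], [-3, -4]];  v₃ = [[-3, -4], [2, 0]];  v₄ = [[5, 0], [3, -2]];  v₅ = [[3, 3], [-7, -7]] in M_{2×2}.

v₁ - 3v₂ + v₃ = 0

Take coordinates with respect to {E₁₁, E₁₂, E₂₁, E₂₂}.
Row-reduce the matrix with v₁, v₂, v₃, v₄, v₅ as columns; the null space gives the coefficients.
A generator of the null space is (1, -3, 1, 0, 0).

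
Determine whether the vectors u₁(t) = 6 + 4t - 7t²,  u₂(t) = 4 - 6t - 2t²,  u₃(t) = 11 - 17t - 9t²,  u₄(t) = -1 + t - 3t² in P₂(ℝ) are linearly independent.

linearly dependent

Take coordinates with respect to the standard basis {1, t, t²}.
There are 4 vectors in a 3-dimensional space, so they cannot be linearly independent.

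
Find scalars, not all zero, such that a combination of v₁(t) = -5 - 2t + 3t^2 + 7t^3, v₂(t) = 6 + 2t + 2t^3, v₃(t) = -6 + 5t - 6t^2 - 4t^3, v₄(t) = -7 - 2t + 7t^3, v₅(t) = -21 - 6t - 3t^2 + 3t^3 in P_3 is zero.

Take coordinates with respect to {1, t, …, t^3}.
Set up α₁v₁ + … + α₅v₅ = 0 and solve the homogeneous system.
A generator of the null space is (1, 2, 0, -2, 1).

v₁ + 2v₂ - 2v₄ + v₅ = 0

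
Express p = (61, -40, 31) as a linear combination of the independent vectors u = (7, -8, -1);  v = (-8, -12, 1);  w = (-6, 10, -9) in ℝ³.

Since u, v, w are independent, the coefficients expressing p are uniquely determined by a linear system.
Row-reducing the augmented matrix gives the unique coefficients (α₁, α₂, α₃) = (3, -2, -4).

p = 3u - 2v - 4w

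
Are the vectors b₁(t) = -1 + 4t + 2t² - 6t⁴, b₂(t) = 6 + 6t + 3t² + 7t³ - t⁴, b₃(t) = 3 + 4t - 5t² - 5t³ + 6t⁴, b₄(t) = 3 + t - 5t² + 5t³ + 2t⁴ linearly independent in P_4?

linearly independent

Take coordinates with respect to the standard basis {1, t, …, t⁴}.
Place the vectors as rows of a 4×5 matrix and reduce to echelon form.
The reduction yields 4 nonzero rows, so the rank is 4.
Since rank = 4 (the number of vectors), the set is linearly independent.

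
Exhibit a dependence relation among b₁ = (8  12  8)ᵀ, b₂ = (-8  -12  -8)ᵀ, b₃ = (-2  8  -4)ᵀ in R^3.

Set up α₁b₁ + … + α₃b₃ = 0 and solve the homogeneous system.
One solution (up to scaling) is (1, 1, 0).

b₁ + b₂ = 0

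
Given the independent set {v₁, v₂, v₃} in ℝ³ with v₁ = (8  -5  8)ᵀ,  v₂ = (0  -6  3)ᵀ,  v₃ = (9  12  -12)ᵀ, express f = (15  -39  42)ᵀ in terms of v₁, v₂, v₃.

f = 3v₁ + 2v₂ - v₃

Set up the augmented matrix [v₁ | v₂ | v₃ | f] and row-reduce.
Back-substitution yields (c₁, c₂, c₃) = (3, 2, -1).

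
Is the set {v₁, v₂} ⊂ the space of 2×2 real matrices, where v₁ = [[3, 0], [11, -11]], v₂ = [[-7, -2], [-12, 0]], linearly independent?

Write each element as a coordinate vector in ℝ⁴ using {E₁₁, E₁₂, E₂₁, E₂₂}.
Place the vectors as rows of a 2×4 matrix and reduce to echelon form.
The reduction yields 2 nonzero rows, so the rank is 2.
Since rank = 2 (the number of vectors), the set is linearly independent.

linearly independent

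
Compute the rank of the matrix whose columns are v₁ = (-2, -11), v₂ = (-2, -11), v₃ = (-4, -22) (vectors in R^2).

rank 1

Apply Gaussian elimination to the matrix whose rows are v₁, v₂, v₃.
The echelon form has 1 nonzero row, so the rank is 1.
(With 3 elements in a 2-dimensional space the rank is at most 2.)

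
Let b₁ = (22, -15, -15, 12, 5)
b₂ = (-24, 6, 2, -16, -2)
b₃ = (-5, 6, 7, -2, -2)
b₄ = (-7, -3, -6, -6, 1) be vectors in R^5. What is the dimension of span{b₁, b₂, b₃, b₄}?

Row-reduce the 4×5 matrix with these as rows.
The echelon form has 2 nonzero rows, so the rank is 2.

2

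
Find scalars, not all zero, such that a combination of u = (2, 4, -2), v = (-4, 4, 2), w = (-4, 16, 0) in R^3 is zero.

2u + 2v - w = 0

Row-reduce the matrix with u, v, w as columns; the null space gives the coefficients.
One solution (up to scaling) is (2, 2, -1).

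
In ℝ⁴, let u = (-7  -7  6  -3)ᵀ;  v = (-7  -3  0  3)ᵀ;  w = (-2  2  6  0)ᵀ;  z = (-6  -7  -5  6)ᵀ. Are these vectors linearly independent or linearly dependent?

linearly independent

Form the 4×4 matrix with these as columns; its determinant is -1224.
A nonzero determinant means the columns are linearly independent.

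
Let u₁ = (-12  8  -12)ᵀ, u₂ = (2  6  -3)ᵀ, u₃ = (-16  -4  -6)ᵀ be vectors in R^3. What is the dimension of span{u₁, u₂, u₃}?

2

Put the 3×3 matrix [u₁|u₂|u₃] into echelon form.
Reduction leaves 2 leading entries, giving rank 2.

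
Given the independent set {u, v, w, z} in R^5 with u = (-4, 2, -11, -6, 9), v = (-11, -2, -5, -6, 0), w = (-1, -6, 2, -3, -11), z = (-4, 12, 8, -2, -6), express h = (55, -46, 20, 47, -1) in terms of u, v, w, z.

h = -4u - 2v - w - 4z

Since u, v, w, z are independent, the coefficients expressing h are uniquely determined by a linear system.
Back-substitution yields (a₁, …, a₄) = (-4, -2, -1, -4).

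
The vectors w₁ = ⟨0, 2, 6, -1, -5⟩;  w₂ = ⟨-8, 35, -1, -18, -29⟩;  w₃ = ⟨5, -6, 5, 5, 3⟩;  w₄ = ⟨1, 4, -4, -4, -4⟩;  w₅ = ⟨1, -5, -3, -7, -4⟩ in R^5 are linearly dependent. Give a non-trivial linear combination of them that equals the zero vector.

Row-reduce the matrix with w₁, w₂, w₃, w₄, w₅ as columns; the null space gives the coefficients.
A generator of the null space is (3, -1, -2, 3, -1).

3w₁ - w₂ - 2w₃ + 3w₄ - w₅ = 0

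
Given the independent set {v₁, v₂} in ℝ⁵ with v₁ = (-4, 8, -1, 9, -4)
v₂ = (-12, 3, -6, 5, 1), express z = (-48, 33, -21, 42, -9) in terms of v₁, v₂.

z = 3v₁ + 3v₂

Set up the augmented matrix [v₁ | v₂ | z] and row-reduce.
Back-substitution yields (c₁, c₂) = (3, 3).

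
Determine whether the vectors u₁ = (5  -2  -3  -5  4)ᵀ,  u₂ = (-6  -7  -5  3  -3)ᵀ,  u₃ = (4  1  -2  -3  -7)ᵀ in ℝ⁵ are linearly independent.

linearly independent

Row-reduce the matrix whose columns are u₁, u₂, u₃.
The reduction yields 3 nonzero rows, so the rank is 3.
Since rank = 3 (the number of vectors), the set is linearly independent.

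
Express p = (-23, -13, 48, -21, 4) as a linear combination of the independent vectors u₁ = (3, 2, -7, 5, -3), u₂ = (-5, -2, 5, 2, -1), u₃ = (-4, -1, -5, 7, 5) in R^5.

Since u₁, u₂, u₃ are independent, the coefficients expressing p are uniquely determined by a linear system.
The system has the unique solution (a₁, a₂, a₃) = (-4, 3, -1).

p = -4u₁ + 3u₂ - u₃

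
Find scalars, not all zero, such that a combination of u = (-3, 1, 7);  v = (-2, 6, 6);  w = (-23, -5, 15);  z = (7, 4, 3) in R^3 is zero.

3u - w - 2z = 0

Row-reduce the matrix with u, v, w, z as columns; the null space gives the coefficients.
A generator of the null space is (3, 0, -1, -2).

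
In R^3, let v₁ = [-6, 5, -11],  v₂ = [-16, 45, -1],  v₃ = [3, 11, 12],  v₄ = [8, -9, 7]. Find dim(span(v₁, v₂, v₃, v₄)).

3

Apply Gaussian elimination to the matrix whose rows are v₁, v₂, v₃, v₄.
The echelon form has 3 nonzero rows, so the rank is 3.
(With 4 elements in a 3-dimensional space the rank is at most 3.)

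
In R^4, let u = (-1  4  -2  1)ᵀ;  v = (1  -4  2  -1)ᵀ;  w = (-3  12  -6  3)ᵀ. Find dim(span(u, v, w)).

Row-reduce the 3×4 matrix with these as rows.
The echelon form has 1 nonzero row, so the rank is 1.

1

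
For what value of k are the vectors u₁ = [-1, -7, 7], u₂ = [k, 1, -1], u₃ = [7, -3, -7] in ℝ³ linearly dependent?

k = 1/7

Dependence holds iff the 3×3 matrix [u₁ u₂ u₃] is singular.
Expanding, det = 10 - 70*k.
Setting this to zero gives k = 1/7.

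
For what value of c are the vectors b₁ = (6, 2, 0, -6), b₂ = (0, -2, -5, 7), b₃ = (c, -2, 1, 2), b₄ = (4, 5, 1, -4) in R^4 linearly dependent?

c = -31/8

Place the vectors as rows of a 4×4 matrix; dependence ⇔ determinant zero.
The determinant works out to -112*c - 434.
This vanishes exactly when c = -31/8.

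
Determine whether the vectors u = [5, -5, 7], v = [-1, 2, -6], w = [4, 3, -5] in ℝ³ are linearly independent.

linearly independent

Place the vectors as rows of a 3×3 matrix and reduce to echelon form.
The reduction yields 3 nonzero rows, so the rank is 3.
Since rank = 3 (the number of vectors), the set is linearly independent.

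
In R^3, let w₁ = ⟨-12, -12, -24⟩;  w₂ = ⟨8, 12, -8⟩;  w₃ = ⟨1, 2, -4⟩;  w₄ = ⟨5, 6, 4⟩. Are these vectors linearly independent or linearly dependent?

There are 4 vectors in a 3-dimensional space, so they cannot be linearly independent.

linearly dependent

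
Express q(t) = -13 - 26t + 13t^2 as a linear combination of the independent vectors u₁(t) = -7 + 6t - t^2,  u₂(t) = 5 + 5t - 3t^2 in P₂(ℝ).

Identify each element with its coordinate vector in ℝ³ via {1, t, t^2}.
Solve the system with u₁, u₂ as columns and q as the right-hand side.
Row-reducing the augmented matrix gives the unique coefficients (a₁, a₂) = (-1, -4).

q = -u₁ - 4u₂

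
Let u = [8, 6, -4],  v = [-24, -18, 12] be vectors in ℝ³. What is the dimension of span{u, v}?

Apply Gaussian elimination to the matrix whose rows are u, v.
The echelon form has 1 nonzero row, so the rank is 1.

dim = 1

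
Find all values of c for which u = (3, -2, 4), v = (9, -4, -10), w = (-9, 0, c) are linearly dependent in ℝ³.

c = 54

Dependence holds iff the 3×3 matrix [u v w] is singular.
Cofactor expansion gives det = 6*c - 324.
Setting this to zero gives c = 54.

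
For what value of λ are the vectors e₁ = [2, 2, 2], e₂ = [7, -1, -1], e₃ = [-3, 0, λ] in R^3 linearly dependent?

Place the vectors as rows of a 3×3 matrix; dependence ⇔ determinant zero.
The determinant works out to -16*λ.
Setting this to zero gives λ = 0.

λ = 0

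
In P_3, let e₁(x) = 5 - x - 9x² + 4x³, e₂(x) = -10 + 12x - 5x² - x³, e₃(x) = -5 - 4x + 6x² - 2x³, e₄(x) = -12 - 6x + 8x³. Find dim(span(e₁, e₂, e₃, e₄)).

Use coordinates relative to {1, x, …, x³}.
Put the 4×4 matrix [e₁|e₂|e₃|e₄] into echelon form.
Reduction leaves 4 leading entries, giving rank 4.

dim = 4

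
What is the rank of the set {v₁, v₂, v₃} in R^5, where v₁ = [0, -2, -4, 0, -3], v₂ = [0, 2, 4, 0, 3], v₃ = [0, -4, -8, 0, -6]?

Put the 5×3 matrix [v₁|v₂|v₃] into echelon form.
Exactly 1 pivot survives; hence the rank is 1.

rank 1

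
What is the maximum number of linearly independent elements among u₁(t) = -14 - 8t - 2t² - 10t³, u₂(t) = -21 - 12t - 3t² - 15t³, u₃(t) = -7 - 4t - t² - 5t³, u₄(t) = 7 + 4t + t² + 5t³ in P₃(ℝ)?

1

Use coordinates relative to {1, t, …, t³}.
Put the 4×4 matrix [u₁|u₂|u₃|u₄] into echelon form.
The echelon form has 1 nonzero row, so the rank is 1.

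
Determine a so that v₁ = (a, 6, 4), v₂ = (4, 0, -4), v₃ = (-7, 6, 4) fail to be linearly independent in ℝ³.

The vectors are dependent exactly when the determinant of the matrix with rows v₁, v₂, v₃ vanishes.
Expanding, det = 24*a + 168.
Setting this to zero gives a = -7.

a = -7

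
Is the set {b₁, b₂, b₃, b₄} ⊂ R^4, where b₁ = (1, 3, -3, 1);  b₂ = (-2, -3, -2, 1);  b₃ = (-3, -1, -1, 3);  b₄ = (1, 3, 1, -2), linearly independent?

Form the 4×4 matrix with these as columns; its determinant is -78.
A nonzero determinant means the columns are linearly independent.

linearly independent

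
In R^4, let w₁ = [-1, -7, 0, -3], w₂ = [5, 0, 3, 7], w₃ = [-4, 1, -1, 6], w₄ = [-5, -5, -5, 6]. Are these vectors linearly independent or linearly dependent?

Row-reduce the matrix whose columns are w₁, w₂, w₃, w₄.
The reduction yields 4 nonzero rows, so the rank is 4.
Since rank = 4 (the number of vectors), the set is linearly independent.

linearly independent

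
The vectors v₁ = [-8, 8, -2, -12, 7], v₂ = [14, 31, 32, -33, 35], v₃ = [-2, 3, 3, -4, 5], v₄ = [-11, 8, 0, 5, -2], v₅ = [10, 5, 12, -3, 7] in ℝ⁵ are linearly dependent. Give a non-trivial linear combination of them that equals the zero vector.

2v₁ - v₂ + 3v₅ = 0

Set up α₁v₁ + … + α₅v₅ = 0 and solve the homogeneous system.
A generator of the null space is (2, -1, 0, 0, 3).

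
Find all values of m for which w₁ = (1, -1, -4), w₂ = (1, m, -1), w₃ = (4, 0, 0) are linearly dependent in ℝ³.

m = -1/4

The set is linearly dependent precisely when det[w₁; w₂; w₃] = 0.
Expanding, det = 16*m + 4.
Setting this to zero gives m = -1/4.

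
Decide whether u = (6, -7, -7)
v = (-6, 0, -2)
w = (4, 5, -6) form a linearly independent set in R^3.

linearly independent

The matrix [u|v|w] has determinant 578.
A nonzero determinant means the columns are linearly independent.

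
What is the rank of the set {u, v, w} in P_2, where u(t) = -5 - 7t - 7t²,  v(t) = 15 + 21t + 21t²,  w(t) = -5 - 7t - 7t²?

Use coordinates relative to {1, t, t²}.
Form the matrix with u, v, w as columns and reduce.
The echelon form has 1 nonzero row, so the rank is 1.

1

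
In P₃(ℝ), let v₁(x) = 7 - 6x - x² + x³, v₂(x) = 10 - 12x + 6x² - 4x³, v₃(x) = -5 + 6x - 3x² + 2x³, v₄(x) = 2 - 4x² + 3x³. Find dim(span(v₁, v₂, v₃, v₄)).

2

Represent each element by its coordinate vector in ℝ⁴.
Row-reduce the 4×4 matrix with these as rows.
The echelon form has 2 nonzero rows, so the rank is 2.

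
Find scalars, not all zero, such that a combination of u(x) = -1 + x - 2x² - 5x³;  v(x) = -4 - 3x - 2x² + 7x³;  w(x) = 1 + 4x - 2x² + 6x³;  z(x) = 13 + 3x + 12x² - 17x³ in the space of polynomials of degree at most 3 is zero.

Pass to coordinate vectors relative to the basis {1, x, …, x³}.
Solve the homogeneous system with u, v, w, z as columns by row-reducing the coefficient matrix.
A generator of the null space is (2, 3, 1, 1).

2u + 3v + w + z = 0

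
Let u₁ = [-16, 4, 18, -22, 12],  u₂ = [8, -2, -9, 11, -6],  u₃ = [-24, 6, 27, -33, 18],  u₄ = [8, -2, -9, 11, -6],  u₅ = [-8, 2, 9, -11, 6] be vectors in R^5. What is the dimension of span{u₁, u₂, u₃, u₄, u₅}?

dim = 1

Form the matrix with u₁, u₂, u₃, u₄, u₅ as columns and reduce.
Exactly 1 pivot survives; hence the rank is 1.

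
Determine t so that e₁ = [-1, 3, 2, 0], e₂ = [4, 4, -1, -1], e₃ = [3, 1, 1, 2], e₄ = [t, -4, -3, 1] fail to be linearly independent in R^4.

The set is linearly dependent precisely when det[e₁; e₂; e₃; e₄] = 0.
The determinant works out to 21*t - 84.
This vanishes exactly when t = 4.

t = 4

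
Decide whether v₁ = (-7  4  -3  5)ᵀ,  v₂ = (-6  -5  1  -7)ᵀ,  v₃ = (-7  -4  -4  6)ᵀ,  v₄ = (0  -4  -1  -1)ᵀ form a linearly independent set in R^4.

Row-reduce the matrix whose columns are v₁, v₂, v₃, v₄.
The reduction yields 4 nonzero rows, so the rank is 4.
Since rank = 4 (the number of vectors), the set is linearly independent.

linearly independent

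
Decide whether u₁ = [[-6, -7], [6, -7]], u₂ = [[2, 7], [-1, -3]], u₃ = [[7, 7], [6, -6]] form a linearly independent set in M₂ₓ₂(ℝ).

Take coordinates with respect to the standard basis {E₁₁, E₁₂, E₂₁, E₂₂}.
Row-reduce the matrix whose columns are u₁, u₂, u₃.
The reduction yields 3 nonzero rows, so the rank is 3.
Since rank = 3 (the number of vectors), the set is linearly independent.

linearly independent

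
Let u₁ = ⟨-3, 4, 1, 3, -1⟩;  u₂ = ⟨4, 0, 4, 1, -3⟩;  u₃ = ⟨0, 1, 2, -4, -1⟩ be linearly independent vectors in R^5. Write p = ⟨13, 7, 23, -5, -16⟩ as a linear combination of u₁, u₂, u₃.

Solve the system with u₁, u₂, u₃ as columns and p as the right-hand side.
Back-substitution yields (a₁, a₂, a₃) = (1, 4, 3).

p = u₁ + 4u₂ + 3u₃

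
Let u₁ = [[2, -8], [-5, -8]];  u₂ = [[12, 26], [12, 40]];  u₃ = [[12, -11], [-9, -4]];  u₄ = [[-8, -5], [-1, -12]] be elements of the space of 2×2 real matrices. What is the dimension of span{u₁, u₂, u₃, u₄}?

dim = 2

Pass to coordinate vectors with respect to the basis {E₁₁, E₁₂, E₂₁, E₂₂}.
Form the matrix with u₁, u₂, u₃, u₄ as columns and reduce.
Reduction leaves 2 leading entries, giving rank 2.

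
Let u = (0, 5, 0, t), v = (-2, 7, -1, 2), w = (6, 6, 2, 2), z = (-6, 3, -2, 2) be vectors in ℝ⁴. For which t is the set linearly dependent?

t = 20/9

The set is linearly dependent precisely when det[u; v; w; z] = 0.
Expanding, det = 18*t - 40.
Setting this to zero gives t = 20/9.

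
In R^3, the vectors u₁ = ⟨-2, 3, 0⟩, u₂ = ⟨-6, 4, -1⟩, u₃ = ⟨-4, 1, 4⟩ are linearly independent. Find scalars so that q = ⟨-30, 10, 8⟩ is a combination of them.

q = -3u₁ + 4u₂ + 3u₃

Since u₁, u₂, u₃ are independent, the coefficients expressing q are uniquely determined by a linear system.
Row-reducing the augmented matrix gives the unique coefficients (a₁, a₂, a₃) = (-3, 4, 3).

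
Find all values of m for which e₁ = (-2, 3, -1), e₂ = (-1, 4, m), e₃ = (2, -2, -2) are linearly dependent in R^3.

The vectors are dependent exactly when the determinant of the matrix with rows e₁, e₂, e₃ vanishes.
The determinant works out to 2*m + 16.
This vanishes exactly when m = -8.

m = -8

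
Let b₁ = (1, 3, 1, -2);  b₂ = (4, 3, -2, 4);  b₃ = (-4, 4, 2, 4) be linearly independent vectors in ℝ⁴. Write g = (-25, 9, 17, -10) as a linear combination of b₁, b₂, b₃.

Since b₁, b₂, b₃ are independent, the coefficients expressing g are uniquely determined by a linear system.
Row-reducing the augmented matrix gives the unique coefficients (α₁, α₂, α₃) = (3, -4, 3).

g = 3b₁ - 4b₂ + 3b₃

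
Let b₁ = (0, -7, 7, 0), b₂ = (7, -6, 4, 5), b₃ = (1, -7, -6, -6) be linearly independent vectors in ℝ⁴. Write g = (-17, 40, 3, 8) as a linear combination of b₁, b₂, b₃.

g = -b₁ - 2b₂ - 3b₃

Set up the augmented matrix [b₁ | b₂ | b₃ | g] and row-reduce.
Row-reducing the augmented matrix gives the unique coefficients (a₁, a₂, a₃) = (-1, -2, -3).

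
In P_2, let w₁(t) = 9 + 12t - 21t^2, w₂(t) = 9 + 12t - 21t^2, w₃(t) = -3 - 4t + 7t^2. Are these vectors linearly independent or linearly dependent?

linearly dependent

Take coordinates with respect to the standard basis {1, t, t^2}.
Form the 3×3 matrix with these as columns; its determinant is 0.
A zero determinant means the columns are linearly dependent.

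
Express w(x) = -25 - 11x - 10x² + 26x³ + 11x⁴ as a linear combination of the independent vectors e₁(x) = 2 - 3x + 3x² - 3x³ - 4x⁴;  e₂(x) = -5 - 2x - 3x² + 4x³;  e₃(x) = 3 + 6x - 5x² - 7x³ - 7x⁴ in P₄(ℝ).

w = -e₁ + 4e₂ - e₃

Work in coordinates with respect to the standard basis {1, x, …, x⁴}.
Write w = α₁e₁ + … + α₃e₃ and equate components.
Back-substitution yields (α₁, α₂, α₃) = (-1, 4, -1).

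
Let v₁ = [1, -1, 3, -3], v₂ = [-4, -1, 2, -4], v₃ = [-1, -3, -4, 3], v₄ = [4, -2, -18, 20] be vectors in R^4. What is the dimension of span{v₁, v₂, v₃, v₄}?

3

Form the matrix with v₁, v₂, v₃, v₄ as columns and reduce.
Exactly 3 pivots survive; hence the rank is 3.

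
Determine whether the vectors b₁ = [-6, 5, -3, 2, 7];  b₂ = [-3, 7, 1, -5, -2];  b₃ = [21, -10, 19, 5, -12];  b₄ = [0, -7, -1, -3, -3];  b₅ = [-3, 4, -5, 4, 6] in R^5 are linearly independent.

The matrix [b₁|b₂|b₃|b₄|b₅] has determinant 0.
A zero determinant means the columns are linearly dependent.

linearly dependent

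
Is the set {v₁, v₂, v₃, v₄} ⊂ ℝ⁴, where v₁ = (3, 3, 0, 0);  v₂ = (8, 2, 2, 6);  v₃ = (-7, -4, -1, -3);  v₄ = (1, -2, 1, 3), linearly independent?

linearly dependent

Form the 4×4 matrix with these as columns; its determinant is 0.
A zero determinant means the columns are linearly dependent.
Indeed 2v₁ + v₂ + 2v₃ = 0.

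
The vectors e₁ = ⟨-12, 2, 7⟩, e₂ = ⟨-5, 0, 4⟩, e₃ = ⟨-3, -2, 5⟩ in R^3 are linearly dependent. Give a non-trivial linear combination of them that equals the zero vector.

Row-reduce the matrix with e₁, e₂, e₃ as columns; the null space gives the coefficients.
One solution (up to scaling) is (1, -3, 1).

e₁ - 3e₂ + e₃ = 0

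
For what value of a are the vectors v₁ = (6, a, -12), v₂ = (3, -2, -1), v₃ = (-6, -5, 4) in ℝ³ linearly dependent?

Dependence holds iff the 3×3 matrix [v₁ v₂ v₃] is singular.
Expanding, det = 246 - 6*a.
This vanishes exactly when a = 41.

a = 41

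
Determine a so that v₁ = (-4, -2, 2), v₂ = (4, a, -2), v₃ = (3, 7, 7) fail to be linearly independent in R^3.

The set is linearly dependent precisely when det[v₁; v₂; v₃] = 0.
Expanding, det = 68 - 34*a.
This vanishes exactly when a = 2.

a = 2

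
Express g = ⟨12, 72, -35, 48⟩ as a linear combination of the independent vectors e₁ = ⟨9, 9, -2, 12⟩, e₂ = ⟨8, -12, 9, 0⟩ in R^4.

Since e₁, e₂ are independent, the coefficients expressing g are uniquely determined by a linear system.
Row-reducing the augmented matrix gives the unique coefficients (α₁, α₂) = (4, -3).

g = 4e₁ - 3e₂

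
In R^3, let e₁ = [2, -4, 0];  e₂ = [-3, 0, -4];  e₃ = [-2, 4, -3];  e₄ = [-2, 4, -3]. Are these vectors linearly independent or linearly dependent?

There are 4 vectors in a 3-dimensional space, so they cannot be linearly independent.

linearly dependent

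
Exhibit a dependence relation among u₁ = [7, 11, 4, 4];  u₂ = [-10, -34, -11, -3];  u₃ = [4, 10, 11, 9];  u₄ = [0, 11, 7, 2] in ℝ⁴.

2u₁ + u₂ - u₃ + 2u₄ = 0

Set up α₁u₁ + … + α₄u₄ = 0 and solve the homogeneous system.
A generator of the null space is (2, 1, -1, 2).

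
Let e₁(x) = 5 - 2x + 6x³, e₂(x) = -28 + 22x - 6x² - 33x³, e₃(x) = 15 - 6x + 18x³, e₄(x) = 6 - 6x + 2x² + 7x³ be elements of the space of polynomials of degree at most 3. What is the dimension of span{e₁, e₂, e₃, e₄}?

Pass to coordinate vectors with respect to the basis {1, x, …, x³}.
Form the matrix with e₁, e₂, e₃, e₄ as columns and reduce.
Reduction leaves 2 leading entries, giving rank 2.

2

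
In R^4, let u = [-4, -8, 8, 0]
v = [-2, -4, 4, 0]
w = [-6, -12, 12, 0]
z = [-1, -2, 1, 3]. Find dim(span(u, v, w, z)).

2

Apply Gaussian elimination to the matrix whose rows are u, v, w, z.
Reduction leaves 2 leading entries, giving rank 2.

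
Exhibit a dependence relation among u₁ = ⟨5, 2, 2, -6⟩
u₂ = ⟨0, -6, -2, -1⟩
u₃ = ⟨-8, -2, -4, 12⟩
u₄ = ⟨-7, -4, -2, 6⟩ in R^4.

Write the vectors as columns of a matrix and find a nonzero vector in its null space.
One solution (up to scaling) is (3, 0, 1, 1).

3u₁ + u₃ + u₄ = 0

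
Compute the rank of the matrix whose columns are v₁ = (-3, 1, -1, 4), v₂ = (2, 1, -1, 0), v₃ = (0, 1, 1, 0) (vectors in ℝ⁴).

Put the 4×3 matrix [v₁|v₂|v₃] into echelon form.
Exactly 3 pivots survive; hence the rank is 3.

rank 3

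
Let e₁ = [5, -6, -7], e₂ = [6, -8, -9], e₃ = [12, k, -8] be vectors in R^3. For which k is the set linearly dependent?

k = -8/3

Dependence holds iff the 3×3 matrix [e₁ e₂ e₃] is singular.
Expanding, det = 3*k + 8.
Solving 3*k + 8 = 0 yields k = -8/3.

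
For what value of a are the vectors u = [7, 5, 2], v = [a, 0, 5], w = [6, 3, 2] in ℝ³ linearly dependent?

a = 45/4

The set is linearly dependent precisely when det[u; v; w] = 0.
The determinant works out to 45 - 4*a.
This vanishes exactly when a = 45/4.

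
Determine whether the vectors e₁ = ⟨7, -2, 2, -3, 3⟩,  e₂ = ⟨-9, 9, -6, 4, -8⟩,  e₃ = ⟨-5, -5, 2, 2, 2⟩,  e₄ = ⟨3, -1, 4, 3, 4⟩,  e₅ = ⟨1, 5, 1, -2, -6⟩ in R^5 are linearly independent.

linearly dependent

The matrix [e₁|e₂|e₃|e₄|e₅] has determinant 0.
A zero determinant means the columns are linearly dependent.
Indeed 2e₁ + e₂ + e₃ = 0.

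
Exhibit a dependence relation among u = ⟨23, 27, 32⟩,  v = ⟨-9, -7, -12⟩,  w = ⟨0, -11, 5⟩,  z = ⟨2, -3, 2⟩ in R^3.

u + 3v + 2z = 0

Solve the homogeneous system with u, v, w, z as columns by row-reducing the coefficient matrix.
One solution (up to scaling) is (1, 3, 0, 2).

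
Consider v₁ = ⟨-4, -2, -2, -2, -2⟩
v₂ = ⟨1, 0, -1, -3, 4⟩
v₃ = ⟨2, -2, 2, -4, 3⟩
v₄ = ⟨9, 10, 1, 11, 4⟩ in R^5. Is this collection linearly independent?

Row-reduce the matrix whose columns are v₁, v₂, v₃, v₄.
The reduction yields 3 nonzero rows, so the rank is 3.
Since rank 3 < 4, the set is linearly dependent.

linearly dependent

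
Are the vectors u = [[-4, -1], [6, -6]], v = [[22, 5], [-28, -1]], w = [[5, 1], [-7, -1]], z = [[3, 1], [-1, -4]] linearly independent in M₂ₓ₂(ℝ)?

linearly dependent

Write each element as a coordinate vector in ℝ⁴ using {E₁₁, E₁₂, E₂₁, E₂₂}.
Row-reduce the matrix whose columns are u, v, w, z.
The reduction yields 3 nonzero rows, so the rank is 3.
Since rank 3 < 4, the set is linearly dependent.
Indeed u + v - 3w - z = 0.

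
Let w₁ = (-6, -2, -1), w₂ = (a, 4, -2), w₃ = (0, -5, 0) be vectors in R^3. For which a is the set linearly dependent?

a = -12

The vectors are dependent exactly when the determinant of the matrix with rows w₁, w₂, w₃ vanishes.
Expanding, det = 5*a + 60.
This vanishes exactly when a = -12.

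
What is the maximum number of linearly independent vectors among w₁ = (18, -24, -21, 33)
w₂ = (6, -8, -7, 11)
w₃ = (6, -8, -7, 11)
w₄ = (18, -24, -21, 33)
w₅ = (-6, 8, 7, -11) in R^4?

Form the matrix with w₁, w₂, w₃, w₄, w₅ as columns and reduce.
There is 1 pivot column, so rank = 1.
(With 5 elements in a 4-dimensional space the rank is at most 4.)

1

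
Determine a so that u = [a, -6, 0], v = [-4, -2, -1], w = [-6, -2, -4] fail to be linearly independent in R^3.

The set is linearly dependent precisely when det[u; v; w] = 0.
Cofactor expansion gives det = 6*a + 60.
Setting this to zero gives a = -10.

a = -10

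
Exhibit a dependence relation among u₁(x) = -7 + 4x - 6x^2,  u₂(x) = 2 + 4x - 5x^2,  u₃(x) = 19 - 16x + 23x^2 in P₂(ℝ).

Take coordinates with respect to {1, x, x^2}.
Row-reduce the matrix with u₁, u₂, u₃ as columns; the null space gives the coefficients.
The free variable yields coefficients (3, 1, 1) (any nonzero multiple also works).

3u₁ + u₂ + u₃ = 0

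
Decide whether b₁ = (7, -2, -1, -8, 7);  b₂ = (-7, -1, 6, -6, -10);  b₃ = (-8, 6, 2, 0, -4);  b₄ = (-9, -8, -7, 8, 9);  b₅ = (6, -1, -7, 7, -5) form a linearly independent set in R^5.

Place the vectors as rows of a 5×5 matrix and reduce to echelon form.
The reduction yields 5 nonzero rows, so the rank is 5.
Since rank = 5 (the number of vectors), the set is linearly independent.

linearly independent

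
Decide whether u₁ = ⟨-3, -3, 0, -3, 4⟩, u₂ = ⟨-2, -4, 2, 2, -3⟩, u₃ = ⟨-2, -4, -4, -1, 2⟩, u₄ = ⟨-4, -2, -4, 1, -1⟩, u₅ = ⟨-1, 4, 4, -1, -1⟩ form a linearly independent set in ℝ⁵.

linearly independent

The matrix [u₁|u₂|u₃|u₄|u₅] has determinant 534.
A nonzero determinant means the columns are linearly independent.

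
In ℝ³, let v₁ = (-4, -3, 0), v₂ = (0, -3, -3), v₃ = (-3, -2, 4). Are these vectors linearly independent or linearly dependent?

linearly independent

Place the vectors as rows of a 3×3 matrix and reduce to echelon form.
The reduction yields 3 nonzero rows, so the rank is 3.
Since rank = 3 (the number of vectors), the set is linearly independent.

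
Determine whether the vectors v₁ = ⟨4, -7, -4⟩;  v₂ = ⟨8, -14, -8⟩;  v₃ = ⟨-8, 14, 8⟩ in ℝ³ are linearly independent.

Form the 3×3 matrix with these as columns; its determinant is 0.
A zero determinant means the columns are linearly dependent.
Indeed 2v₁ - v₂ = 0.

linearly dependent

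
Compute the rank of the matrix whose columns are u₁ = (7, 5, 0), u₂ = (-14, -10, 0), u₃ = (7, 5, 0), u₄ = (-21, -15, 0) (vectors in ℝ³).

rank 1

Row-reduce the 4×3 matrix with these as rows.
Exactly 1 pivot survives; hence the rank is 1.
(With 4 elements in a 3-dimensional space the rank is at most 3.)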